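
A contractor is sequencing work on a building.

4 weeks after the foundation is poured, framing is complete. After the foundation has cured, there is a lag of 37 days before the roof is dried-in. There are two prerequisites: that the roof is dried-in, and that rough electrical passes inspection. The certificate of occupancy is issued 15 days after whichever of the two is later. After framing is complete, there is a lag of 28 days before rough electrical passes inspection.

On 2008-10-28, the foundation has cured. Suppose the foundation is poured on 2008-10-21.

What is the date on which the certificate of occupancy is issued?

The foundation has cured: Oct 28, 2008.
The roof is dried-in: Oct 28, 2008 + 37 days = Dec 4, 2008.
The foundation is poured: Oct 21, 2008.
Framing is complete: Oct 21, 2008 + 4 weeks = Nov 18, 2008.
Rough electrical passes inspection: Nov 18, 2008 + 28 days = Dec 16, 2008.
Both prerequisites met — the roof is dried-in (Dec 4, 2008), rough electrical passes inspection (Dec 16, 2008); the later is Dec 16, 2008.
The certificate of occupancy is issued: Dec 16, 2008 + 15 days = Dec 31, 2008.

2008-12-31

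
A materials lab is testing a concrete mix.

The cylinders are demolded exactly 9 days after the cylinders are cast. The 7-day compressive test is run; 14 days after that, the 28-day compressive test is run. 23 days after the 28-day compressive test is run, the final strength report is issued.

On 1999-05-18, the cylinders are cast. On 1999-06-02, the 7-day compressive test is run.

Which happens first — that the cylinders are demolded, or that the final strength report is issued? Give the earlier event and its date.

The cylinders are demolded — 1999-05-27

The cylinders are cast: May 18, 1999.
The cylinders are demolded: May 18, 1999 + 9 days = May 27, 1999.
The 7-day compressive test is run: Jun 2, 1999.
The 28-day compressive test is run: Jun 2, 1999 + 14 days = Jun 16, 1999.
The final strength report is issued: Jun 16, 1999 + 23 days = Jul 9, 1999.
Comparing: the cylinders are demolded on May 27, 1999 vs the final strength report is issued on Jul 9, 1999. Earlier: the cylinders are demolded.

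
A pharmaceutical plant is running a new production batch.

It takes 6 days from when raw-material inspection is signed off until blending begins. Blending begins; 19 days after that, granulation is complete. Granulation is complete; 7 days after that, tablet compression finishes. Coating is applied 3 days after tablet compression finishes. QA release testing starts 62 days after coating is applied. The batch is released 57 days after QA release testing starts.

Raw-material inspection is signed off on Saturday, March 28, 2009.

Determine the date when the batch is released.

Raw-material inspection is signed off: Mar 28, 2009.
Blending begins: Mar 28, 2009 + 6 days = Apr 3, 2009.
Granulation is complete: Apr 3, 2009 + 19 days = Apr 22, 2009.
Tablet compression finishes: Apr 22, 2009 + 7 days = Apr 29, 2009.
Coating is applied: Apr 29, 2009 + 3 days = May 2, 2009.
QA release testing starts: May 2, 2009 + 62 days = Jul 3, 2009.
The batch is released: Jul 3, 2009 + 57 days = Aug 29, 2009.

Saturday, August 29, 2009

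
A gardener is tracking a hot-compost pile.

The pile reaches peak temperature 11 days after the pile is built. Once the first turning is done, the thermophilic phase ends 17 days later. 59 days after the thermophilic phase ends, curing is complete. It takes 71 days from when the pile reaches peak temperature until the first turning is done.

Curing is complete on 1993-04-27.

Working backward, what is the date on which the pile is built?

1992-11-20

Curing is complete: Apr 27, 1993.
The thermophilic phase ends: Apr 27, 1993 − 59 days = Feb 27, 1993.
The first turning is done: Feb 27, 1993 − 17 days = Feb 10, 1993.
The pile reaches peak temperature: Feb 10, 1993 − 71 days = Dec 1, 1992.
The pile is built: Dec 1, 1992 − 11 days = Nov 20, 1992.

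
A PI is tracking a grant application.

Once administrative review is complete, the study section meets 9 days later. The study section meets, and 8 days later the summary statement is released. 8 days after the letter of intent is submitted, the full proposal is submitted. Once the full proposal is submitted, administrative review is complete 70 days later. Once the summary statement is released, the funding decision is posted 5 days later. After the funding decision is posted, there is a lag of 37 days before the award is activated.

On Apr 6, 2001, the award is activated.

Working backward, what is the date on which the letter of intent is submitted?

The award is activated: Apr 6, 2001.
The funding decision is posted: Apr 6, 2001 − 37 days = Feb 28, 2001.
The summary statement is released: Feb 28, 2001 − 5 days = Feb 23, 2001.
The study section meets: Feb 23, 2001 − 8 days = Feb 15, 2001.
Administrative review is complete: Feb 15, 2001 − 9 days = Feb 6, 2001.
The full proposal is submitted: Feb 6, 2001 − 70 days = Nov 28, 2000.
The letter of intent is submitted: Nov 28, 2000 − 8 days = Nov 20, 2000.

Nov 20, 2000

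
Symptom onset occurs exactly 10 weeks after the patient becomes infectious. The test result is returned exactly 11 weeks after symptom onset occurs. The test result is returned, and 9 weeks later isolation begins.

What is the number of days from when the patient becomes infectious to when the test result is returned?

147 days

Causal path: the patient becomes infectious → symptom onset occurs → the test result is returned.
Total delay along the path: 10 + 11 weeks = 21 weeks = 147 days.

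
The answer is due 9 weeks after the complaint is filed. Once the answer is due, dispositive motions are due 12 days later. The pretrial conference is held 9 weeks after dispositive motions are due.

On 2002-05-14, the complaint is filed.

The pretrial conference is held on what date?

The complaint is filed: May 14, 2002.
The answer is due: May 14, 2002 + 9 weeks = Jul 16, 2002.
Dispositive motions are due: Jul 16, 2002 + 12 days = Jul 28, 2002.
The pretrial conference is held: Jul 28, 2002 + 9 weeks = Sep 29, 2002.

2002-09-29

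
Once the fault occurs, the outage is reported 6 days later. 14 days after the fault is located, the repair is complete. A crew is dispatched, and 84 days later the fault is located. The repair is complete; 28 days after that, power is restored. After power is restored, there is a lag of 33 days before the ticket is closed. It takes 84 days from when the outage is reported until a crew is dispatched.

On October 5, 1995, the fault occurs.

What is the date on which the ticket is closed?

June 10, 1996

The fault occurs: Oct 5, 1995.
The outage is reported: Oct 5, 1995 + 6 days = Oct 11, 1995.
A crew is dispatched: Oct 11, 1995 + 84 days = Jan 3, 1996.
The fault is located: Jan 3, 1996 + 84 days = Mar 27, 1996.
The repair is complete: Mar 27, 1996 + 14 days = Apr 10, 1996.
Power is restored: Apr 10, 1996 + 28 days = May 8, 1996.
The ticket is closed: May 8, 1996 + 33 days = Jun 10, 1996.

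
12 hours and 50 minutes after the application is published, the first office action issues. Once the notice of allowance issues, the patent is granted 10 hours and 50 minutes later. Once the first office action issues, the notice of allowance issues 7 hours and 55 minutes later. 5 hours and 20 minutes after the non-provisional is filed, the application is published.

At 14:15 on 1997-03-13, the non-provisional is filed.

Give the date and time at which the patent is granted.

The non-provisional is filed: 14:15 Mar 13, 1997.
The application is published: 14:15 Mar 13, 1997 + 5h20m = 19:35 Mar 13, 1997.
The first office action issues: 19:35 Mar 13, 1997 + 12h50m = 08:25 Mar 14, 1997.
The notice of allowance issues: 08:25 Mar 14, 1997 + 7h55m = 16:20 Mar 14, 1997.
The patent is granted: 16:20 Mar 14, 1997 + 10h50m = 03:10 Mar 15, 1997.

03:10 on 1997-03-15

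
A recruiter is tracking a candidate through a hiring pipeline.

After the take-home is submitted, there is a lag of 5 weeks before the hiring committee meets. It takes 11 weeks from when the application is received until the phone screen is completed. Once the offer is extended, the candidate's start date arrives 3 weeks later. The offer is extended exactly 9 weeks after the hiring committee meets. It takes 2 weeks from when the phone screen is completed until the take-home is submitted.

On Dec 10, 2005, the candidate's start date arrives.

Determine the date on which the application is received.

May 14, 2005

The candidate's start date arrives: Dec 10, 2005.
The offer is extended: Dec 10, 2005 − 3 weeks = Nov 19, 2005.
The hiring committee meets: Nov 19, 2005 − 9 weeks = Sep 17, 2005.
The take-home is submitted: Sep 17, 2005 − 5 weeks = Aug 13, 2005.
The phone screen is completed: Aug 13, 2005 − 2 weeks = Jul 30, 2005.
The application is received: Jul 30, 2005 − 11 weeks = May 14, 2005.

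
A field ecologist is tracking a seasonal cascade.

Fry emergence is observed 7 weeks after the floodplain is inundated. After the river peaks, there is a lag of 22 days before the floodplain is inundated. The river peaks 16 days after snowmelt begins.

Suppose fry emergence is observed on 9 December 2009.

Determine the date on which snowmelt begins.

13 September 2009

Fry emergence is observed: Dec 9, 2009.
The floodplain is inundated: Dec 9, 2009 − 7 weeks = Oct 21, 2009.
The river peaks: Oct 21, 2009 − 22 days = Sep 29, 2009.
Snowmelt begins: Sep 29, 2009 − 16 days = Sep 13, 2009.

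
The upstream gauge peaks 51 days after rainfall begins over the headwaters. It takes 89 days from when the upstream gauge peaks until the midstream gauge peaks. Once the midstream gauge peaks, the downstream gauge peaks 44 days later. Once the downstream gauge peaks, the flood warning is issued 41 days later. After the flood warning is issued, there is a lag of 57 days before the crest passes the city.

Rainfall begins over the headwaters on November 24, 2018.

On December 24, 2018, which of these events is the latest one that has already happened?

Rainfall begins over the headwaters

Rainfall begins over the headwaters: Nov 24, 2018.
The upstream gauge peaks: Nov 24, 2018 + 51 days = Jan 14, 2019.
The midstream gauge peaks: Jan 14, 2019 + 89 days = Apr 13, 2019.
The downstream gauge peaks: Apr 13, 2019 + 44 days = May 27, 2019.
The flood warning is issued: May 27, 2019 + 41 days = Jul 7, 2019.
The crest passes the city: Jul 7, 2019 + 57 days = Sep 2, 2019.
Dec 24, 2018 falls between when rainfall begins over the headwaters (Nov 24, 2018) and when the upstream gauge peaks (Jan 14, 2019).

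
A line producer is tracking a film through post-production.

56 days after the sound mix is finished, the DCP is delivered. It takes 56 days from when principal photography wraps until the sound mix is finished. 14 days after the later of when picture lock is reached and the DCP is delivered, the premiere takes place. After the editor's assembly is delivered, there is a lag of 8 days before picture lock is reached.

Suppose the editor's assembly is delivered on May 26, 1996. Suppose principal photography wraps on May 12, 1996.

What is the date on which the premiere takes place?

September 15, 1996

The editor's assembly is delivered: May 26, 1996.
Picture lock is reached: May 26, 1996 + 8 days = Jun 3, 1996.
Principal photography wraps: May 12, 1996.
The sound mix is finished: May 12, 1996 + 56 days = Jul 7, 1996.
The DCP is delivered: Jul 7, 1996 + 56 days = Sep 1, 1996.
Both prerequisites met — picture lock is reached (Jun 3, 1996), the DCP is delivered (Sep 1, 1996); the later is Sep 1, 1996.
The premiere takes place: Sep 1, 1996 + 14 days = Sep 15, 1996.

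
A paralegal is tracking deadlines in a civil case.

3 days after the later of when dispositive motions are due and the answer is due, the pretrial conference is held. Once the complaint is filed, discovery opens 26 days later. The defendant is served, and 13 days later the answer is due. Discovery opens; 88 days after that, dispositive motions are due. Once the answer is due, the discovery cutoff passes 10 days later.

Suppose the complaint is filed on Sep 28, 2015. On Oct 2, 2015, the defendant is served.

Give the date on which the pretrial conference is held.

The complaint is filed: Sep 28, 2015.
Discovery opens: Sep 28, 2015 + 26 days = Oct 24, 2015.
Dispositive motions are due: Oct 24, 2015 + 88 days = Jan 20, 2016.
The defendant is served: Oct 2, 2015.
The answer is due: Oct 2, 2015 + 13 days = Oct 15, 2015.
Both prerequisites met — dispositive motions are due (Jan 20, 2016), the answer is due (Oct 15, 2015); the later is Jan 20, 2016.
The pretrial conference is held: Jan 20, 2016 + 3 days = Jan 23, 2016.

Jan 23, 2016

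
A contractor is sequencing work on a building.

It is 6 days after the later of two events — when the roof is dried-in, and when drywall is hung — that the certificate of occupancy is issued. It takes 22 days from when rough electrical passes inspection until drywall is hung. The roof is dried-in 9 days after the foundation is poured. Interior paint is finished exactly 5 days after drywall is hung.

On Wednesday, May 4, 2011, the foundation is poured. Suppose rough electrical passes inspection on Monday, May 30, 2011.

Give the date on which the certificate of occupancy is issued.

Monday, June 27, 2011

The foundation is poured: May 4, 2011.
The roof is dried-in: May 4, 2011 + 9 days = May 13, 2011.
Rough electrical passes inspection: May 30, 2011.
Drywall is hung: May 30, 2011 + 22 days = Jun 21, 2011.
Both prerequisites met — the roof is dried-in (May 13, 2011), drywall is hung (Jun 21, 2011); the later is Jun 21, 2011.
The certificate of occupancy is issued: Jun 21, 2011 + 6 days = Jun 27, 2011.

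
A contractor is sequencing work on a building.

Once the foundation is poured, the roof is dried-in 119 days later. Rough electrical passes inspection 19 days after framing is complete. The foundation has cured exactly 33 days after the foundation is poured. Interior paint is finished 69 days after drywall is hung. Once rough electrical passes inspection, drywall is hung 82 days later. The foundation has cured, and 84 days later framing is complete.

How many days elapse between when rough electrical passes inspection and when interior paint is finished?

Causal path: rough electrical passes inspection → drywall is hung → interior paint is finished.
Total delay along the path: 82 + 69 = 151 days.

151 days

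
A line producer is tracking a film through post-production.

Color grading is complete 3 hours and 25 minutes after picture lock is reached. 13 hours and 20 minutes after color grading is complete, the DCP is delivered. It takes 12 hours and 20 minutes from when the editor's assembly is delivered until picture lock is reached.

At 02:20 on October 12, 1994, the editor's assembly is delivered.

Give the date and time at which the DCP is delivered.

The editor's assembly is delivered: 02:20 Oct 12, 1994.
Picture lock is reached: 02:20 Oct 12, 1994 + 12h20m = 14:40 Oct 12, 1994.
Color grading is complete: 14:40 Oct 12, 1994 + 3h25m = 18:05 Oct 12, 1994.
The DCP is delivered: 18:05 Oct 12, 1994 + 13h20m = 07:25 Oct 13, 1994.

07:25 on October 13, 1994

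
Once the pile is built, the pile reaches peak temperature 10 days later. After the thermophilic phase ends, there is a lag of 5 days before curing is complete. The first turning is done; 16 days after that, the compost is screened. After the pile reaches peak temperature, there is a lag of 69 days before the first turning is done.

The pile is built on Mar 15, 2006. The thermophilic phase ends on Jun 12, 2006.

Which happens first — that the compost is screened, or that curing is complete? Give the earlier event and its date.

The pile is built: Mar 15, 2006.
The pile reaches peak temperature: Mar 15, 2006 + 10 days = Mar 25, 2006.
The first turning is done: Mar 25, 2006 + 69 days = Jun 2, 2006.
The compost is screened: Jun 2, 2006 + 16 days = Jun 18, 2006.
The thermophilic phase ends: Jun 12, 2006.
Curing is complete: Jun 12, 2006 + 5 days = Jun 17, 2006.
Comparing: the compost is screened on Jun 18, 2006 vs curing is complete on Jun 17, 2006. Earlier: curing is complete.

Curing is complete — Jun 17, 2006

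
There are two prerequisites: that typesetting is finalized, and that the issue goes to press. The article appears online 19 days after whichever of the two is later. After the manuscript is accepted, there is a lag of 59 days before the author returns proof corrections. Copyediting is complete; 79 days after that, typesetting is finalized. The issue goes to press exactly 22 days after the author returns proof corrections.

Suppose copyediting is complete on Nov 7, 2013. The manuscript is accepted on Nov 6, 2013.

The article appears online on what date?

Feb 14, 2014

Copyediting is complete: Nov 7, 2013.
Typesetting is finalized: Nov 7, 2013 + 79 days = Jan 25, 2014.
The manuscript is accepted: Nov 6, 2013.
The author returns proof corrections: Nov 6, 2013 + 59 days = Jan 4, 2014.
The issue goes to press: Jan 4, 2014 + 22 days = Jan 26, 2014.
Both prerequisites met — typesetting is finalized (Jan 25, 2014), the issue goes to press (Jan 26, 2014); the later is Jan 26, 2014.
The article appears online: Jan 26, 2014 + 19 days = Feb 14, 2014.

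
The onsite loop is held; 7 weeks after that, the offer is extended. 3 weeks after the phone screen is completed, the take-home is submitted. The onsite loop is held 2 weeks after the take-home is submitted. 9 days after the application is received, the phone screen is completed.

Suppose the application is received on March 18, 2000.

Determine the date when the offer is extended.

June 19, 2000

The application is received: Mar 18, 2000.
The phone screen is completed: Mar 18, 2000 + 9 days = Mar 27, 2000.
The take-home is submitted: Mar 27, 2000 + 3 weeks = Apr 17, 2000.
The onsite loop is held: Apr 17, 2000 + 2 weeks = May 1, 2000.
The offer is extended: May 1, 2000 + 7 weeks = Jun 19, 2000.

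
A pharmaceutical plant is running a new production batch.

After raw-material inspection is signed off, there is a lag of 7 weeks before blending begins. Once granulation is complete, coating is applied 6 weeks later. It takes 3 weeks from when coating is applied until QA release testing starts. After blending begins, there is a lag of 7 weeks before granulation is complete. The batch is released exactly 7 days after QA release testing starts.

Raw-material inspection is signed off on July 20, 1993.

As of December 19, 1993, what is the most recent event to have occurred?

Raw-material inspection is signed off: Jul 20, 1993.
Blending begins: Jul 20, 1993 + 7 weeks = Sep 7, 1993.
Granulation is complete: Sep 7, 1993 + 7 weeks = Oct 26, 1993.
Coating is applied: Oct 26, 1993 + 6 weeks = Dec 7, 1993.
QA release testing starts: Dec 7, 1993 + 3 weeks = Dec 28, 1993.
The batch is released: Dec 28, 1993 + 7 days = Jan 4, 1994.
Dec 19, 1993 falls between when coating is applied (Dec 7, 1993) and when QA release testing starts (Dec 28, 1993).

Coating is applied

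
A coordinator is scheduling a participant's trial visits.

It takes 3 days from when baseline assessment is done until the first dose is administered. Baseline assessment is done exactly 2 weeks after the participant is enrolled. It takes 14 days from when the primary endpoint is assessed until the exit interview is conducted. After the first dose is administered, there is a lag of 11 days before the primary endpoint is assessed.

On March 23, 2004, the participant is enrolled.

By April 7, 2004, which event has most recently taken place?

The participant is enrolled: Mar 23, 2004.
Baseline assessment is done: Mar 23, 2004 + 2 weeks = Apr 6, 2004.
The first dose is administered: Apr 6, 2004 + 3 days = Apr 9, 2004.
The primary endpoint is assessed: Apr 9, 2004 + 11 days = Apr 20, 2004.
The exit interview is conducted: Apr 20, 2004 + 14 days = May 4, 2004.
Apr 7, 2004 falls between when baseline assessment is done (Apr 6, 2004) and when the first dose is administered (Apr 9, 2004).

Baseline assessment is done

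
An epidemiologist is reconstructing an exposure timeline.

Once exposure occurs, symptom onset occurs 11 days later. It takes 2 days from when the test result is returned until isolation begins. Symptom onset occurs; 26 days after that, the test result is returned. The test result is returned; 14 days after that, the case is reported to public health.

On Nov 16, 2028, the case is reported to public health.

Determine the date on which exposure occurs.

The case is reported to public health: Nov 16, 2028.
The test result is returned: Nov 16, 2028 − 14 days = Nov 2, 2028.
Symptom onset occurs: Nov 2, 2028 − 26 days = Oct 7, 2028.
Exposure occurs: Oct 7, 2028 − 11 days = Sep 26, 2028.

Sep 26, 2028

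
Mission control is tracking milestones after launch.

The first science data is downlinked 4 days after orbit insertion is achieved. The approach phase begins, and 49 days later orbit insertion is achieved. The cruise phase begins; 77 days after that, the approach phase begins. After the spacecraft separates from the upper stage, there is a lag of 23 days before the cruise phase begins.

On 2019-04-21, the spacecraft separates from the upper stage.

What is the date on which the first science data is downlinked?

The spacecraft separates from the upper stage: Apr 21, 2019.
The cruise phase begins: Apr 21, 2019 + 23 days = May 14, 2019.
The approach phase begins: May 14, 2019 + 77 days = Jul 30, 2019.
Orbit insertion is achieved: Jul 30, 2019 + 49 days = Sep 17, 2019.
The first science data is downlinked: Sep 17, 2019 + 4 days = Sep 21, 2019.

2019-09-21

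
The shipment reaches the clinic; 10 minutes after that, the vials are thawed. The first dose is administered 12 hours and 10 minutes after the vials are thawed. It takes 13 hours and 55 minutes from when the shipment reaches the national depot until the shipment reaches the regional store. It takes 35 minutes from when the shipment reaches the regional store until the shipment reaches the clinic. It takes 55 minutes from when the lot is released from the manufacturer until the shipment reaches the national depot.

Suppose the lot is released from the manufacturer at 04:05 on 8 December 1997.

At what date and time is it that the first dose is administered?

07:50 on 9 December 1997

The lot is released from the manufacturer: 04:05 Dec 8, 1997.
The shipment reaches the national depot: 04:05 Dec 8, 1997 + 55m = 05:00 Dec 8, 1997.
The shipment reaches the regional store: 05:00 Dec 8, 1997 + 13h55m = 18:55 Dec 8, 1997.
The shipment reaches the clinic: 18:55 Dec 8, 1997 + 35m = 19:30 Dec 8, 1997.
The vials are thawed: 19:30 Dec 8, 1997 + 10m = 19:40 Dec 8, 1997.
The first dose is administered: 19:40 Dec 8, 1997 + 12h10m = 07:50 Dec 9, 1997.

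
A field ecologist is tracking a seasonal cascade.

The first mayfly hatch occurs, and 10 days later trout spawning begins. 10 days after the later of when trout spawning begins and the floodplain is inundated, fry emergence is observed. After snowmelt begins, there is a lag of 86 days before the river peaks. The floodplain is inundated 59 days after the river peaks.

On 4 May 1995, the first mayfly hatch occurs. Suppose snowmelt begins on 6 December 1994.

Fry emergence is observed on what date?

The first mayfly hatch occurs: May 4, 1995.
Trout spawning begins: May 4, 1995 + 10 days = May 14, 1995.
Snowmelt begins: Dec 6, 1994.
The river peaks: Dec 6, 1994 + 86 days = Mar 2, 1995.
The floodplain is inundated: Mar 2, 1995 + 59 days = Apr 30, 1995.
Both prerequisites met — trout spawning begins (May 14, 1995), the floodplain is inundated (Apr 30, 1995); the later is May 14, 1995.
Fry emergence is observed: May 14, 1995 + 10 days = May 24, 1995.

24 May 1995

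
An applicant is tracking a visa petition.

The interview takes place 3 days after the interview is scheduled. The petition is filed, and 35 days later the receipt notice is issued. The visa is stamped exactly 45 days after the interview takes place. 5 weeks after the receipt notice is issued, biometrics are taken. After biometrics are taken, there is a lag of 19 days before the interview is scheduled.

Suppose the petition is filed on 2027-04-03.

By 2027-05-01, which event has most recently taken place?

The petition is filed

The petition is filed: Apr 3, 2027.
The receipt notice is issued: Apr 3, 2027 + 35 days = May 8, 2027.
Biometrics are taken: May 8, 2027 + 5 weeks = Jun 12, 2027.
The interview is scheduled: Jun 12, 2027 + 19 days = Jul 1, 2027.
The interview takes place: Jul 1, 2027 + 3 days = Jul 4, 2027.
The visa is stamped: Jul 4, 2027 + 45 days = Aug 18, 2027.
May 1, 2027 falls between when the petition is filed (Apr 3, 2027) and when the receipt notice is issued (May 8, 2027).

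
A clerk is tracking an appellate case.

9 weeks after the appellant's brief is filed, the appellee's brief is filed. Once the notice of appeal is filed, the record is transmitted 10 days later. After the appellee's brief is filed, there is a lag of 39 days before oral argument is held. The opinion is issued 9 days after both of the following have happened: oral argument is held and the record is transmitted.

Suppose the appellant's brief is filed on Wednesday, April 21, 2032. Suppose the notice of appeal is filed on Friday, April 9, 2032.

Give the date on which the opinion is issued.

Tuesday, August 10, 2032

The appellant's brief is filed: Apr 21, 2032.
The appellee's brief is filed: Apr 21, 2032 + 9 weeks = Jun 23, 2032.
Oral argument is held: Jun 23, 2032 + 39 days = Aug 1, 2032.
The notice of appeal is filed: Apr 9, 2032.
The record is transmitted: Apr 9, 2032 + 10 days = Apr 19, 2032.
Both prerequisites met — oral argument is held (Aug 1, 2032), the record is transmitted (Apr 19, 2032); the later is Aug 1, 2032.
The opinion is issued: Aug 1, 2032 + 9 days = Aug 10, 2032.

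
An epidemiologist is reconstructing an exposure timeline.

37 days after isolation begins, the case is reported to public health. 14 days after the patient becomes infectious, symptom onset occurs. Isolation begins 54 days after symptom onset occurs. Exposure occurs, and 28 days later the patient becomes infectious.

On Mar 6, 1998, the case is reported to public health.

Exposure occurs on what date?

Oct 24, 1997

The case is reported to public health: Mar 6, 1998.
Isolation begins: Mar 6, 1998 − 37 days = Jan 28, 1998.
Symptom onset occurs: Jan 28, 1998 − 54 days = Dec 5, 1997.
The patient becomes infectious: Dec 5, 1997 − 14 days = Nov 21, 1997.
Exposure occurs: Nov 21, 1997 − 28 days = Oct 24, 1997.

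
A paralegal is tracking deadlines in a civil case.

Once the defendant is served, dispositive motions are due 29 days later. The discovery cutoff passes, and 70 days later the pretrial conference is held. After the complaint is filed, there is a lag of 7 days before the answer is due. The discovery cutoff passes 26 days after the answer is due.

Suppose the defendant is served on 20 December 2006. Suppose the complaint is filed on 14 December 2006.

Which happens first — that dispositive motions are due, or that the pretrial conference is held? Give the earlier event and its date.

The defendant is served: Dec 20, 2006.
Dispositive motions are due: Dec 20, 2006 + 29 days = Jan 18, 2007.
The complaint is filed: Dec 14, 2006.
The answer is due: Dec 14, 2006 + 7 days = Dec 21, 2006.
The discovery cutoff passes: Dec 21, 2006 + 26 days = Jan 16, 2007.
The pretrial conference is held: Jan 16, 2007 + 70 days = Mar 27, 2007.
Comparing: dispositive motions are due on Jan 18, 2007 vs the pretrial conference is held on Mar 27, 2007. Earlier: dispositive motions are due.

Dispositive motions are due — 18 January 2007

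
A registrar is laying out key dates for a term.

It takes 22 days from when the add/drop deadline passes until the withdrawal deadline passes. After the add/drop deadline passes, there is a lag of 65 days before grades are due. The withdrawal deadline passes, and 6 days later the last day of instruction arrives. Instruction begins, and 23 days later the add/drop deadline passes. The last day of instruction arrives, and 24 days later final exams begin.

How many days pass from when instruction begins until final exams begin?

75 days

Causal path: instruction begins → the add/drop deadline passes → the withdrawal deadline passes → the last day of instruction arrives → final exams begin.
Total delay along the path: 23 + 22 + 6 + 24 = 75 days.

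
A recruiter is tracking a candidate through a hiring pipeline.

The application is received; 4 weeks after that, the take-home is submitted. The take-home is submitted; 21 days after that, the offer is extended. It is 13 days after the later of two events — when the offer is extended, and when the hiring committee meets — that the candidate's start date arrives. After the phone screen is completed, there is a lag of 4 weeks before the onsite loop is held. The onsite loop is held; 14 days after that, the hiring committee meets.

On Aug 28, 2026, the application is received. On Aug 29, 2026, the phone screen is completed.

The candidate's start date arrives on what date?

Oct 29, 2026

The application is received: Aug 28, 2026.
The take-home is submitted: Aug 28, 2026 + 4 weeks = Sep 25, 2026.
The offer is extended: Sep 25, 2026 + 21 days = Oct 16, 2026.
The phone screen is completed: Aug 29, 2026.
The onsite loop is held: Aug 29, 2026 + 4 weeks = Sep 26, 2026.
The hiring committee meets: Sep 26, 2026 + 14 days = Oct 10, 2026.
Both prerequisites met — the offer is extended (Oct 16, 2026), the hiring committee meets (Oct 10, 2026); the later is Oct 16, 2026.
The candidate's start date arrives: Oct 16, 2026 + 13 days = Oct 29, 2026.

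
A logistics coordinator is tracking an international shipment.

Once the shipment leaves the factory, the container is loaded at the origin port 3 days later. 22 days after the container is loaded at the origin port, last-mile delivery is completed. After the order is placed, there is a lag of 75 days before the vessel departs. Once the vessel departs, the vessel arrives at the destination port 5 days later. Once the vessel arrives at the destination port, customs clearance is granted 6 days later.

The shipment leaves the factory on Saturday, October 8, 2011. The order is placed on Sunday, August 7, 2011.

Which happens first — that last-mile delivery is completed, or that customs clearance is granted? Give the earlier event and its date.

The shipment leaves the factory: Oct 8, 2011.
The container is loaded at the origin port: Oct 8, 2011 + 3 days = Oct 11, 2011.
Last-mile delivery is completed: Oct 11, 2011 + 22 days = Nov 2, 2011.
The order is placed: Aug 7, 2011.
The vessel departs: Aug 7, 2011 + 75 days = Oct 21, 2011.
The vessel arrives at the destination port: Oct 21, 2011 + 5 days = Oct 26, 2011.
Customs clearance is granted: Oct 26, 2011 + 6 days = Nov 1, 2011.
Comparing: last-mile delivery is completed on Nov 2, 2011 vs customs clearance is granted on Nov 1, 2011. Earlier: customs clearance is granted.

Customs clearance is granted — Tuesday, November 1, 2011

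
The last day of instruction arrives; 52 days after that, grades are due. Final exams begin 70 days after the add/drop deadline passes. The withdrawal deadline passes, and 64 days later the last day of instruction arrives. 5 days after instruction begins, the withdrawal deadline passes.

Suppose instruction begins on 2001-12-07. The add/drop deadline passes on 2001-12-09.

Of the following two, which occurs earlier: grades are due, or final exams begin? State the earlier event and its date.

Final exams begin — 2002-02-17

Instruction begins: Dec 7, 2001.
The withdrawal deadline passes: Dec 7, 2001 + 5 days = Dec 12, 2001.
The last day of instruction arrives: Dec 12, 2001 + 64 days = Feb 14, 2002.
Grades are due: Feb 14, 2002 + 52 days = Apr 7, 2002.
The add/drop deadline passes: Dec 9, 2001.
Final exams begin: Dec 9, 2001 + 70 days = Feb 17, 2002.
Comparing: grades are due on Apr 7, 2002 vs final exams begin on Feb 17, 2002. Earlier: final exams begin.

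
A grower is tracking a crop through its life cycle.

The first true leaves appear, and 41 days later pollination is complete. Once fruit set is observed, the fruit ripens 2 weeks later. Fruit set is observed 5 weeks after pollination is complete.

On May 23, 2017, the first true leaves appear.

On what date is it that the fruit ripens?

August 21, 2017

The first true leaves appear: May 23, 2017.
Pollination is complete: May 23, 2017 + 41 days = Jul 3, 2017.
Fruit set is observed: Jul 3, 2017 + 5 weeks = Aug 7, 2017.
The fruit ripens: Aug 7, 2017 + 2 weeks = Aug 21, 2017.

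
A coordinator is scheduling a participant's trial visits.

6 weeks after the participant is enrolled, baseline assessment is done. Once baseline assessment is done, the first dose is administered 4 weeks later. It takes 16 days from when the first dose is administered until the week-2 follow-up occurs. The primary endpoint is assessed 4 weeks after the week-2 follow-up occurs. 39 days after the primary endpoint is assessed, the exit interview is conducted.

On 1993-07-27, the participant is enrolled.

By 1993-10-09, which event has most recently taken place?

The participant is enrolled: Jul 27, 1993.
Baseline assessment is done: Jul 27, 1993 + 6 weeks = Sep 7, 1993.
The first dose is administered: Sep 7, 1993 + 4 weeks = Oct 5, 1993.
The week-2 follow-up occurs: Oct 5, 1993 + 16 days = Oct 21, 1993.
The primary endpoint is assessed: Oct 21, 1993 + 4 weeks = Nov 18, 1993.
The exit interview is conducted: Nov 18, 1993 + 39 days = Dec 27, 1993.
Oct 9, 1993 falls between when the first dose is administered (Oct 5, 1993) and when the week-2 follow-up occurs (Oct 21, 1993).

The first dose is administered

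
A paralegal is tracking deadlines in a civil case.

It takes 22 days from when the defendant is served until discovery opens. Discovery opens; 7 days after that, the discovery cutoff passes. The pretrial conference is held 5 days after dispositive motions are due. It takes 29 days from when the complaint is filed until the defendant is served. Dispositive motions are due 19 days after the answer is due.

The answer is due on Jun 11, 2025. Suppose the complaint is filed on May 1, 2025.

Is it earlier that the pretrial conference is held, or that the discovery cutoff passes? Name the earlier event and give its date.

The answer is due: Jun 11, 2025.
Dispositive motions are due: Jun 11, 2025 + 19 days = Jun 30, 2025.
The pretrial conference is held: Jun 30, 2025 + 5 days = Jul 5, 2025.
The complaint is filed: May 1, 2025.
The defendant is served: May 1, 2025 + 29 days = May 30, 2025.
Discovery opens: May 30, 2025 + 22 days = Jun 21, 2025.
The discovery cutoff passes: Jun 21, 2025 + 7 days = Jun 28, 2025.
Comparing: the pretrial conference is held on Jul 5, 2025 vs the discovery cutoff passes on Jun 28, 2025. Earlier: the discovery cutoff passes.

The discovery cutoff passes — Jun 28, 2025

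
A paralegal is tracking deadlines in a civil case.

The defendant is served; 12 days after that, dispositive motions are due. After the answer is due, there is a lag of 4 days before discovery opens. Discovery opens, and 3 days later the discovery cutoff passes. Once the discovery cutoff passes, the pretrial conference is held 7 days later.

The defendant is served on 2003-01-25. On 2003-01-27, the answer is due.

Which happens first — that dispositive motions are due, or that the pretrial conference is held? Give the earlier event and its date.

Dispositive motions are due — 2003-02-06

The defendant is served: Jan 25, 2003.
Dispositive motions are due: Jan 25, 2003 + 12 days = Feb 6, 2003.
The answer is due: Jan 27, 2003.
Discovery opens: Jan 27, 2003 + 4 days = Jan 31, 2003.
The discovery cutoff passes: Jan 31, 2003 + 3 days = Feb 3, 2003.
The pretrial conference is held: Feb 3, 2003 + 7 days = Feb 10, 2003.
Comparing: dispositive motions are due on Feb 6, 2003 vs the pretrial conference is held on Feb 10, 2003. Earlier: dispositive motions are due.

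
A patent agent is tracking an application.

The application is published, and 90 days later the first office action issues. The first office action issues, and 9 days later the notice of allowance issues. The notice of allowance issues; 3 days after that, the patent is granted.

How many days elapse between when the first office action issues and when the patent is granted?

Causal path: the first office action issues → the notice of allowance issues → the patent is granted.
Total delay along the path: 9 + 3 = 12 days.

12 days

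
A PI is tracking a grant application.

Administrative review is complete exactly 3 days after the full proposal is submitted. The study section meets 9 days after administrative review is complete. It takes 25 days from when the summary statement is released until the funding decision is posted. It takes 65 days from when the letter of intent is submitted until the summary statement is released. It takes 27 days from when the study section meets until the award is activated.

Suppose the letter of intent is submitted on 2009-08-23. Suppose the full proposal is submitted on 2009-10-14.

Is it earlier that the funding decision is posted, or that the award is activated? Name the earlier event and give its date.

The letter of intent is submitted: Aug 23, 2009.
The summary statement is released: Aug 23, 2009 + 65 days = Oct 27, 2009.
The funding decision is posted: Oct 27, 2009 + 25 days = Nov 21, 2009.
The full proposal is submitted: Oct 14, 2009.
Administrative review is complete: Oct 14, 2009 + 3 days = Oct 17, 2009.
The study section meets: Oct 17, 2009 + 9 days = Oct 26, 2009.
The award is activated: Oct 26, 2009 + 27 days = Nov 22, 2009.
Comparing: the funding decision is posted on Nov 21, 2009 vs the award is activated on Nov 22, 2009. Earlier: the funding decision is posted.

The funding decision is posted — 2009-11-21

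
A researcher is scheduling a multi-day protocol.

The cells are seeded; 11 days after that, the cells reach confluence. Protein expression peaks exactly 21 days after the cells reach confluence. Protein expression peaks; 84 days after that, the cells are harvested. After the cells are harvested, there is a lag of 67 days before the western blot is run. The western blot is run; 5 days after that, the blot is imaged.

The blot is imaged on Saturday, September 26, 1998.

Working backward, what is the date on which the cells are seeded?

The blot is imaged: Sep 26, 1998.
The western blot is run: Sep 26, 1998 − 5 days = Sep 21, 1998.
The cells are harvested: Sep 21, 1998 − 67 days = Jul 16, 1998.
Protein expression peaks: Jul 16, 1998 − 84 days = Apr 23, 1998.
The cells reach confluence: Apr 23, 1998 − 21 days = Apr 2, 1998.
The cells are seeded: Apr 2, 1998 − 11 days = Mar 22, 1998.

Sunday, March 22, 1998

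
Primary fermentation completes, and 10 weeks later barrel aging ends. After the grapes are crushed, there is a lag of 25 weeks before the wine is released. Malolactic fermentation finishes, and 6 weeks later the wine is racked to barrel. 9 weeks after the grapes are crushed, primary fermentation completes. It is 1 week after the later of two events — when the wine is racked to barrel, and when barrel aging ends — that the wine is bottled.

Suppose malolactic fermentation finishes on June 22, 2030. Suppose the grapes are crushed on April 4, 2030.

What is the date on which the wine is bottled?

August 22, 2030

Malolactic fermentation finishes: Jun 22, 2030.
The wine is racked to barrel: Jun 22, 2030 + 6 weeks = Aug 3, 2030.
The grapes are crushed: Apr 4, 2030.
Primary fermentation completes: Apr 4, 2030 + 9 weeks = Jun 6, 2030.
Barrel aging ends: Jun 6, 2030 + 10 weeks = Aug 15, 2030.
Both prerequisites met — the wine is racked to barrel (Aug 3, 2030), barrel aging ends (Aug 15, 2030); the later is Aug 15, 2030.
The wine is bottled: Aug 15, 2030 + 1 week = Aug 22, 2030.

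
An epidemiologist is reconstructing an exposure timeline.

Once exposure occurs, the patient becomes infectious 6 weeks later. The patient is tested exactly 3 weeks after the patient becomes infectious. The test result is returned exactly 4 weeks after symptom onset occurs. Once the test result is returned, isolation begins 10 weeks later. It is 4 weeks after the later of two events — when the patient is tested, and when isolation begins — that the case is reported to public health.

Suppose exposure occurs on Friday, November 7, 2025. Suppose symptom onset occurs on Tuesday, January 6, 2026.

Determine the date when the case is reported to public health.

Exposure occurs: Nov 7, 2025.
The patient becomes infectious: Nov 7, 2025 + 6 weeks = Dec 19, 2025.
The patient is tested: Dec 19, 2025 + 3 weeks = Jan 9, 2026.
Symptom onset occurs: Jan 6, 2026.
The test result is returned: Jan 6, 2026 + 4 weeks = Feb 3, 2026.
Isolation begins: Feb 3, 2026 + 10 weeks = Apr 14, 2026.
Both prerequisites met — the patient is tested (Jan 9, 2026), isolation begins (Apr 14, 2026); the later is Apr 14, 2026.
The case is reported to public health: Apr 14, 2026 + 4 weeks = May 12, 2026.

Tuesday, May 12, 2026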